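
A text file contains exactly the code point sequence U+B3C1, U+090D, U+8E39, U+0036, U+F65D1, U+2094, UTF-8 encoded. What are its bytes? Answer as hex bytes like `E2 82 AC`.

U+B3C1: 3-byte form → EB 8F 81.
U+090D: 3-byte form → E0 A4 8D.
U+8E39: 3-byte form → E8 B8 B9.
U+0036: 1-byte form → 36.
U+F65D1: 4-byte form → F3 B6 97 91.
U+2094: 3-byte form → E2 82 94.
Concatenated (17 bytes): EB 8F 81 E0 A4 8D E8 B8 B9 36 F3 B6 97 91 E2 82 94.

EB 8F 81 E0 A4 8D E8 B8 B9 36 F3 B6 97 91 E2 82 94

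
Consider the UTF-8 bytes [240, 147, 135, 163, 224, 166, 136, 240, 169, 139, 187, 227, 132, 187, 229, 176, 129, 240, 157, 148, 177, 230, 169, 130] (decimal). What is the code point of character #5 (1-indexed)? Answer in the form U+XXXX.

Offset 0: leading byte 0xF0 = 11110000 → 4-byte char #1 = F0 93 87 A3.
Offset 4: leading byte 0xE0 = 11100000 → 3-byte char #2 = E0 A6 88.
Offset 7: leading byte 0xF0 = 11110000 → 4-byte char #3 = F0 A9 8B BB.
Offset 11: leading byte 0xE3 = 11100011 → 3-byte char #4 = E3 84 BB.
Offset 14: leading byte 0xE5 = 11100101 → 3-byte char #5 = E5 B0 81.
Leading byte 0xE5 = 11100101 matches 1110xxxx → 3-byte sequence.
Byte 1: 0xE5 = 11100101, payload 0101 (4 bits).
Byte 2: 0xB0 = 10110000 (10xxxxxx ✓), payload 110000.
Byte 3: 0x81 = 10000001 (10xxxxxx ✓), payload 000001.
Concatenate: 0101110000000001 = 0x5C01 (16 bits → U+5C01).

U+5C01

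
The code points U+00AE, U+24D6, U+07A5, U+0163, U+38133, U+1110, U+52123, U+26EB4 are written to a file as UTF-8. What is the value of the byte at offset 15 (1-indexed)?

0x84

1-indexed offset 15 is 0-indexed offset 14.
U+00AE → 2-byte form C2 AE at offsets 0–1.
U+24D6 → 3-byte form E2 93 96 at offsets 2–4.
U+07A5 → 2-byte form DE A5 at offsets 5–6.
U+0163 → 2-byte form C5 A3 at offsets 7–8.
U+38133 → 4-byte form F0 B8 84 B3 at offsets 9–12.
U+1110 → 3-byte form E1 84 90 at offsets 13–15.
Offset 14 falls in char 6's range; it's byte 2 of E1 84 90 = 0x84.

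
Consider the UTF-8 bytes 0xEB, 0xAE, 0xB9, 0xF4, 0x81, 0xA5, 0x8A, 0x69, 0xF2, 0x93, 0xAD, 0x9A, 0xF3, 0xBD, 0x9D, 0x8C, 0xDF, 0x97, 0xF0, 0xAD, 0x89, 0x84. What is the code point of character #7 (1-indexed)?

Offset 0: leading byte 0xEB = 11101011 → 3-byte char #1 = EB AE B9.
Offset 3: leading byte 0xF4 = 11110100 → 4-byte char #2 = F4 81 A5 8A.
Offset 7: leading byte 0x69 = 01101001 → 1-byte char #3 = 69.
Offset 8: leading byte 0xF2 = 11110010 → 4-byte char #4 = F2 93 AD 9A.
Offset 12: leading byte 0xF3 = 11110011 → 4-byte char #5 = F3 BD 9D 8C.
Offset 16: leading byte 0xDF = 11011111 → 2-byte char #6 = DF 97.
Offset 18: leading byte 0xF0 = 11110000 → 4-byte char #7 = F0 AD 89 84.
Leading byte 0xF0 = 11110000 matches 11110xxx → 4-byte sequence.
Byte 1: 0xF0 = 11110000, payload 000 (3 bits).
Byte 2: 0xAD = 10101101 (10xxxxxx ✓), payload 101101.
Byte 3: 0x89 = 10001001 (10xxxxxx ✓), payload 001001.
Byte 4: 0x84 = 10000100 (10xxxxxx ✓), payload 000100.
Concatenate: 000101101001001000100 = 0x2D244 (21 bits → U+2D244).

U+2D244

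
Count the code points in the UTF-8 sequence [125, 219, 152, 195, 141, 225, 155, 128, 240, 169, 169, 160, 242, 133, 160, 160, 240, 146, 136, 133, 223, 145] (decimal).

Byte at offset 0: 0x7D = 01111101 → 1-byte char (#1). Advance 1.
Byte at offset 1: 0xDB = 11011011 → 2-byte char (#2). Advance 2.
Byte at offset 3: 0xC3 = 11000011 → 2-byte char (#3). Advance 2.
Byte at offset 5: 0xE1 = 11100001 → 3-byte char (#4). Advance 3.
Byte at offset 8: 0xF0 = 11110000 → 4-byte char (#5). Advance 4.
Byte at offset 12: 0xF2 = 11110010 → 4-byte char (#6). Advance 4.
Byte at offset 16: 0xF0 = 11110000 → 4-byte char (#7). Advance 4.
Byte at offset 20: 0xDF = 11011111 → 2-byte char (#8). Advance 2.
Reached end at offset 22 after 8 code points.

8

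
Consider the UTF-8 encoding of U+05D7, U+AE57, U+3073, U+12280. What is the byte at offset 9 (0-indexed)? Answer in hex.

U+05D7 → 2-byte form D7 97 at offsets 0–1.
U+AE57 → 3-byte form EA B9 97 at offsets 2–4.
U+3073 → 3-byte form E3 81 B3 at offsets 5–7.
U+12280 → 4-byte form F0 92 8A 80 at offsets 8–11.
Offset 9 falls in char 4's range; it's byte 2 of F0 92 8A 80 = 0x92.

0x92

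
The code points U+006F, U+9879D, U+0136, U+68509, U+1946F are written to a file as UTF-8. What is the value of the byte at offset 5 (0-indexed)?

0xC4

U+006F → 1-byte form 6F at offsets 0–0.
U+9879D → 4-byte form F2 98 9E 9D at offsets 1–4.
U+0136 → 2-byte form C4 B6 at offsets 5–6.
Offset 5 falls in char 3's range; it's byte 1 of C4 B6 = 0xC4.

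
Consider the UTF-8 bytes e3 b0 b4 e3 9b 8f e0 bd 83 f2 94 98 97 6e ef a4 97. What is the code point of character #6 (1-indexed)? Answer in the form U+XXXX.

U+F917

Offset 0: leading byte 0xE3 = 11100011 → 3-byte char #1 = E3 B0 B4.
Offset 3: leading byte 0xE3 = 11100011 → 3-byte char #2 = E3 9B 8F.
Offset 6: leading byte 0xE0 = 11100000 → 3-byte char #3 = E0 BD 83.
Offset 9: leading byte 0xF2 = 11110010 → 4-byte char #4 = F2 94 98 97.
Offset 13: leading byte 0x6E = 01101110 → 1-byte char #5 = 6E.
Offset 14: leading byte 0xEF = 11101111 → 3-byte char #6 = EF A4 97.
Leading byte 0xEF = 11101111 matches 1110xxxx → 3-byte sequence.
Byte 1: 0xEF = 11101111, payload 1111 (4 bits).
Byte 2: 0xA4 = 10100100 (10xxxxxx ✓), payload 100100.
Byte 3: 0x97 = 10010111 (10xxxxxx ✓), payload 010111.
Concatenate: 1111100100010111 = 0xF917 (16 bits → U+F917).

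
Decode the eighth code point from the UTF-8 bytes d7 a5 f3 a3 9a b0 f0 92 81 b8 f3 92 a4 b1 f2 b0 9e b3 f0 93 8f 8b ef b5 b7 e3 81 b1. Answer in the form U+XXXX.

Offset 0: leading byte 0xD7 = 11010111 → 2-byte char #1 = D7 A5.
Offset 2: leading byte 0xF3 = 11110011 → 4-byte char #2 = F3 A3 9A B0.
Offset 6: leading byte 0xF0 = 11110000 → 4-byte char #3 = F0 92 81 B8.
Offset 10: leading byte 0xF3 = 11110011 → 4-byte char #4 = F3 92 A4 B1.
Offset 14: leading byte 0xF2 = 11110010 → 4-byte char #5 = F2 B0 9E B3.
Offset 18: leading byte 0xF0 = 11110000 → 4-byte char #6 = F0 93 8F 8B.
Offset 22: leading byte 0xEF = 11101111 → 3-byte char #7 = EF B5 B7.
Offset 25: leading byte 0xE3 = 11100011 → 3-byte char #8 = E3 81 B1.
Leading byte 0xE3 = 11100011 matches 1110xxxx → 3-byte sequence.
Byte 1: 0xE3 = 11100011, payload 0011 (4 bits).
Byte 2: 0x81 = 10000001 (10xxxxxx ✓), payload 000001.
Byte 3: 0xB1 = 10110001 (10xxxxxx ✓), payload 110001.
Concatenate: 0011000001110001 = 0x3071 (16 bits → U+3071).

U+3071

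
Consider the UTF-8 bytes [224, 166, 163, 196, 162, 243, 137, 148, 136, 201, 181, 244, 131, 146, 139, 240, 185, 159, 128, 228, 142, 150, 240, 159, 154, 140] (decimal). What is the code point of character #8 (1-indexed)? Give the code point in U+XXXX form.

U+1F68C

Offset 0: leading byte 0xE0 = 11100000 → 3-byte char #1 = E0 A6 A3.
Offset 3: leading byte 0xC4 = 11000100 → 2-byte char #2 = C4 A2.
Offset 5: leading byte 0xF3 = 11110011 → 4-byte char #3 = F3 89 94 88.
Offset 9: leading byte 0xC9 = 11001001 → 2-byte char #4 = C9 B5.
Offset 11: leading byte 0xF4 = 11110100 → 4-byte char #5 = F4 83 92 8B.
Offset 15: leading byte 0xF0 = 11110000 → 4-byte char #6 = F0 B9 9F 80.
Offset 19: leading byte 0xE4 = 11100100 → 3-byte char #7 = E4 8E 96.
Offset 22: leading byte 0xF0 = 11110000 → 4-byte char #8 = F0 9F 9A 8C.
Leading byte 0xF0 = 11110000 matches 11110xxx → 4-byte sequence.
Byte 1: 0xF0 = 11110000, payload 000 (3 bits).
Byte 2: 0x9F = 10011111 (10xxxxxx ✓), payload 011111.
Byte 3: 0x9A = 10011010 (10xxxxxx ✓), payload 011010.
Byte 4: 0x8C = 10001100 (10xxxxxx ✓), payload 001100.
Concatenate: 000011111011010001100 = 0x1F68C (21 bits → U+1F68C).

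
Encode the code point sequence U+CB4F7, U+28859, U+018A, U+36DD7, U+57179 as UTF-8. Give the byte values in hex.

F3 8B 93 B7 F0 A8 A1 99 C6 8A F0 B6 B7 97 F1 97 85 B9

U+CB4F7: 4-byte form → F3 8B 93 B7.
U+28859: 4-byte form → F0 A8 A1 99.
U+018A: 2-byte form → C6 8A.
U+36DD7: 4-byte form → F0 B6 B7 97.
U+57179: 4-byte form → F1 97 85 B9.
Concatenated (18 bytes): F3 8B 93 B7 F0 A8 A1 99 C6 8A F0 B6 B7 97 F1 97 85 B9.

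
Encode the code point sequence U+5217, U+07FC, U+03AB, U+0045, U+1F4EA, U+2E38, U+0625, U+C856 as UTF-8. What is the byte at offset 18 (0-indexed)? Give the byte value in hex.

0xA1

U+5217 → 3-byte form E5 88 97 at offsets 0–2.
U+07FC → 2-byte form DF BC at offsets 3–4.
U+03AB → 2-byte form CE AB at offsets 5–6.
U+0045 → 1-byte form 45 at offsets 7–7.
U+1F4EA → 4-byte form F0 9F 93 AA at offsets 8–11.
U+2E38 → 3-byte form E2 B8 B8 at offsets 12–14.
U+0625 → 2-byte form D8 A5 at offsets 15–16.
U+C856 → 3-byte form EC A1 96 at offsets 17–19.
Offset 18 falls in char 8's range; it's byte 2 of EC A1 96 = 0xA1.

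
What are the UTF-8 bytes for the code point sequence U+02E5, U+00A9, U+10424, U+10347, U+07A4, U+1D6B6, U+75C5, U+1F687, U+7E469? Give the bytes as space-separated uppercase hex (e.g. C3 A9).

U+02E5: 2-byte form → CB A5.
U+00A9: 2-byte form → C2 A9.
U+10424: 4-byte form → F0 90 90 A4.
U+10347: 4-byte form → F0 90 8D 87.
U+07A4: 2-byte form → DE A4.
U+1D6B6: 4-byte form → F0 9D 9A B6.
U+75C5: 3-byte form → E7 97 85.
U+1F687: 4-byte form → F0 9F 9A 87.
U+7E469: 4-byte form → F1 BE 91 A9.
Concatenated (29 bytes): CB A5 C2 A9 F0 90 90 A4 F0 90 8D 87 DE A4 F0 9D 9A B6 E7 97 85 F0 9F 9A 87 F1 BE 91 A9.

CB A5 C2 A9 F0 90 90 A4 F0 90 8D 87 DE A4 F0 9D 9A B6 E7 97 85 F0 9F 9A 87 F1 BE 91 A9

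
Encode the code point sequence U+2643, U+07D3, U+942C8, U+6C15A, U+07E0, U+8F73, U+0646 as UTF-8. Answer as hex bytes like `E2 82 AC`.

E2 99 83 DF 93 F2 94 8B 88 F1 AC 85 9A DF A0 E8 BD B3 D9 86

U+2643: 3-byte form → E2 99 83.
U+07D3: 2-byte form → DF 93.
U+942C8: 4-byte form → F2 94 8B 88.
U+6C15A: 4-byte form → F1 AC 85 9A.
U+07E0: 2-byte form → DF A0.
U+8F73: 3-byte form → E8 BD B3.
U+0646: 2-byte form → D9 86.
Concatenated (20 bytes): E2 99 83 DF 93 F2 94 8B 88 F1 AC 85 9A DF A0 E8 BD B3 D9 86.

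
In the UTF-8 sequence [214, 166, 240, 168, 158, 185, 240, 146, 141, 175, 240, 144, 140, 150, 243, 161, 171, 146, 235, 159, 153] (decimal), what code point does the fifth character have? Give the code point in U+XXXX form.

U+E1AD2

Offset 0: leading byte 0xD6 = 11010110 → 2-byte char #1 = D6 A6.
Offset 2: leading byte 0xF0 = 11110000 → 4-byte char #2 = F0 A8 9E B9.
Offset 6: leading byte 0xF0 = 11110000 → 4-byte char #3 = F0 92 8D AF.
Offset 10: leading byte 0xF0 = 11110000 → 4-byte char #4 = F0 90 8C 96.
Offset 14: leading byte 0xF3 = 11110011 → 4-byte char #5 = F3 A1 AB 92.
Leading byte 0xF3 = 11110011 matches 11110xxx → 4-byte sequence.
Byte 1: 0xF3 = 11110011, payload 011 (3 bits).
Byte 2: 0xA1 = 10100001 (10xxxxxx ✓), payload 100001.
Byte 3: 0xAB = 10101011 (10xxxxxx ✓), payload 101011.
Byte 4: 0x92 = 10010010 (10xxxxxx ✓), payload 010010.
Concatenate: 011100001101011010010 = 0xE1AD2 (21 bits → U+E1AD2).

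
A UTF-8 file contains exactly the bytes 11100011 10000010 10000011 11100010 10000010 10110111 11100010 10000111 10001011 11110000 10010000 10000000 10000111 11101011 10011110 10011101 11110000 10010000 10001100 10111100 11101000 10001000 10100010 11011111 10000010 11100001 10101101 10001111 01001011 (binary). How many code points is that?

Byte at offset 0: 0xE3 = 11100011 → 3-byte char (#1). Advance 3.
Byte at offset 3: 0xE2 = 11100010 → 3-byte char (#2). Advance 3.
Byte at offset 6: 0xE2 = 11100010 → 3-byte char (#3). Advance 3.
Byte at offset 9: 0xF0 = 11110000 → 4-byte char (#4). Advance 4.
Byte at offset 13: 0xEB = 11101011 → 3-byte char (#5). Advance 3.
Byte at offset 16: 0xF0 = 11110000 → 4-byte char (#6). Advance 4.
Byte at offset 20: 0xE8 = 11101000 → 3-byte char (#7). Advance 3.
Byte at offset 23: 0xDF = 11011111 → 2-byte char (#8). Advance 2.
Byte at offset 25: 0xE1 = 11100001 → 3-byte char (#9). Advance 3.
Byte at offset 28: 0x4B = 01001011 → 1-byte char (#10). Advance 1.
Reached end at offset 29 after 10 code points.

10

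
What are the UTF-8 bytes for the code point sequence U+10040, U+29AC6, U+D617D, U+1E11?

U+10040: 4-byte form → F0 90 81 80.
U+29AC6: 4-byte form → F0 A9 AB 86.
U+D617D: 4-byte form → F3 96 85 BD.
U+1E11: 3-byte form → E1 B8 91.
Concatenated (15 bytes): F0 90 81 80 F0 A9 AB 86 F3 96 85 BD E1 B8 91.

F0 90 81 80 F0 A9 AB 86 F3 96 85 BD E1 B8 91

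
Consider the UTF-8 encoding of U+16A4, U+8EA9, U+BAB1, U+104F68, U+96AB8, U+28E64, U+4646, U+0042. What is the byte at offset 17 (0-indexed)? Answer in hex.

U+16A4 → 3-byte form E1 9A A4 at offsets 0–2.
U+8EA9 → 3-byte form E8 BA A9 at offsets 3–5.
U+BAB1 → 3-byte form EB AA B1 at offsets 6–8.
U+104F68 → 4-byte form F4 84 BD A8 at offsets 9–12.
U+96AB8 → 4-byte form F2 96 AA B8 at offsets 13–16.
U+28E64 → 4-byte form F0 A8 B9 A4 at offsets 17–20.
Offset 17 falls in char 6's range; it's byte 1 of F0 A8 B9 A4 = 0xF0.

0xF0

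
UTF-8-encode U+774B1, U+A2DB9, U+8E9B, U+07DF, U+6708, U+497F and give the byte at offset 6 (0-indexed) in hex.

0xB6

U+774B1 → 4-byte form F1 B7 92 B1 at offsets 0–3.
U+A2DB9 → 4-byte form F2 A2 B6 B9 at offsets 4–7.
Offset 6 falls in char 2's range; it's byte 3 of F2 A2 B6 B9 = 0xB6.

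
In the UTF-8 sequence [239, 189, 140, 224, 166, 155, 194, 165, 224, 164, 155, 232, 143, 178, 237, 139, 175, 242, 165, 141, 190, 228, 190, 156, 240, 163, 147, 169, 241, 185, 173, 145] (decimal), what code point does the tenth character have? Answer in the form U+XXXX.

U+79B51

Offset 0: leading byte 0xEF = 11101111 → 3-byte char #1 = EF BD 8C.
Offset 3: leading byte 0xE0 = 11100000 → 3-byte char #2 = E0 A6 9B.
Offset 6: leading byte 0xC2 = 11000010 → 2-byte char #3 = C2 A5.
Offset 8: leading byte 0xE0 = 11100000 → 3-byte char #4 = E0 A4 9B.
Offset 11: leading byte 0xE8 = 11101000 → 3-byte char #5 = E8 8F B2.
Offset 14: leading byte 0xED = 11101101 → 3-byte char #6 = ED 8B AF.
Offset 17: leading byte 0xF2 = 11110010 → 4-byte char #7 = F2 A5 8D BE.
Offset 21: leading byte 0xE4 = 11100100 → 3-byte char #8 = E4 BE 9C.
Offset 24: leading byte 0xF0 = 11110000 → 4-byte char #9 = F0 A3 93 A9.
Offset 28: leading byte 0xF1 = 11110001 → 4-byte char #10 = F1 B9 AD 91.
Leading byte 0xF1 = 11110001 matches 11110xxx → 4-byte sequence.
Byte 1: 0xF1 = 11110001, payload 001 (3 bits).
Byte 2: 0xB9 = 10111001 (10xxxxxx ✓), payload 111001.
Byte 3: 0xAD = 10101101 (10xxxxxx ✓), payload 101101.
Byte 4: 0x91 = 10010001 (10xxxxxx ✓), payload 010001.
Concatenate: 001111001101101010001 = 0x79B51 (21 bits → U+79B51).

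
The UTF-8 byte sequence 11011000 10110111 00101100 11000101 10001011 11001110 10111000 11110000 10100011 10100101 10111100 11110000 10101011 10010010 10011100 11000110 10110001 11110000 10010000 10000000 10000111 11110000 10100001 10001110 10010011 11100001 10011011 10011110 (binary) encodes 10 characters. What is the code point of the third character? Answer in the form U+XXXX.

U+014B

Offset 0: leading byte 0xD8 = 11011000 → 2-byte char #1 = D8 B7.
Offset 2: leading byte 0x2C = 00101100 → 1-byte char #2 = 2C.
Offset 3: leading byte 0xC5 = 11000101 → 2-byte char #3 = C5 8B.
Leading byte 0xC5 = 11000101 matches 110xxxxx → 2-byte sequence.
Byte 1: 0xC5 = 11000101, payload 00101 (5 bits).
Byte 2: 0x8B = 10001011 (10xxxxxx ✓), payload 001011.
Concatenate: 00101001011 = 0x14B (11 bits → U+014B).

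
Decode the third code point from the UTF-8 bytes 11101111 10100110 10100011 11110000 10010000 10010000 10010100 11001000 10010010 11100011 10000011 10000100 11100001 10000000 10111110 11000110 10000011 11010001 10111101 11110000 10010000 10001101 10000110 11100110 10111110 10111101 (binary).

U+0212

Offset 0: leading byte 0xEF = 11101111 → 3-byte char #1 = EF A6 A3.
Offset 3: leading byte 0xF0 = 11110000 → 4-byte char #2 = F0 90 90 94.
Offset 7: leading byte 0xC8 = 11001000 → 2-byte char #3 = C8 92.
Leading byte 0xC8 = 11001000 matches 110xxxxx → 2-byte sequence.
Byte 1: 0xC8 = 11001000, payload 01000 (5 bits).
Byte 2: 0x92 = 10010010 (10xxxxxx ✓), payload 010010.
Concatenate: 01000010010 = 0x212 (11 bits → U+0212).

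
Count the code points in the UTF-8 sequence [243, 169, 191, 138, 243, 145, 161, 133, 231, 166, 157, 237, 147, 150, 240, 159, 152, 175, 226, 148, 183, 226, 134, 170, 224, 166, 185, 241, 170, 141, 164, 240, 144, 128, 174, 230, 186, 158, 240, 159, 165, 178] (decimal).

Byte at offset 0: 0xF3 = 11110011 → 4-byte char (#1). Advance 4.
Byte at offset 4: 0xF3 = 11110011 → 4-byte char (#2). Advance 4.
Byte at offset 8: 0xE7 = 11100111 → 3-byte char (#3). Advance 3.
Byte at offset 11: 0xED = 11101101 → 3-byte char (#4). Advance 3.
Byte at offset 14: 0xF0 = 11110000 → 4-byte char (#5). Advance 4.
Byte at offset 18: 0xE2 = 11100010 → 3-byte char (#6). Advance 3.
Byte at offset 21: 0xE2 = 11100010 → 3-byte char (#7). Advance 3.
Byte at offset 24: 0xE0 = 11100000 → 3-byte char (#8). Advance 3.
Byte at offset 27: 0xF1 = 11110001 → 4-byte char (#9). Advance 4.
Byte at offset 31: 0xF0 = 11110000 → 4-byte char (#10). Advance 4.
Byte at offset 35: 0xE6 = 11100110 → 3-byte char (#11). Advance 3.
Byte at offset 38: 0xF0 = 11110000 → 4-byte char (#12). Advance 4.
Reached end at offset 42 after 12 code points.

12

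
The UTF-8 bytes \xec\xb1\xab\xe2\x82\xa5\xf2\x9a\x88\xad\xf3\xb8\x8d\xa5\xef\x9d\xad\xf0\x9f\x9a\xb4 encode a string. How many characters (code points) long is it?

6

Byte at offset 0: 0xEC = 11101100 → 3-byte char (#1). Advance 3.
Byte at offset 3: 0xE2 = 11100010 → 3-byte char (#2). Advance 3.
Byte at offset 6: 0xF2 = 11110010 → 4-byte char (#3). Advance 4.
Byte at offset 10: 0xF3 = 11110011 → 4-byte char (#4). Advance 4.
Byte at offset 14: 0xEF = 11101111 → 3-byte char (#5). Advance 3.
Byte at offset 17: 0xF0 = 11110000 → 4-byte char (#6). Advance 4.
Reached end at offset 21 after 6 code points.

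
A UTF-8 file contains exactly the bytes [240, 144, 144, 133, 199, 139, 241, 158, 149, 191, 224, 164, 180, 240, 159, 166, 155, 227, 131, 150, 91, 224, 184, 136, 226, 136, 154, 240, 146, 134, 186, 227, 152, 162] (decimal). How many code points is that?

11

Byte at offset 0: 0xF0 = 11110000 → 4-byte char (#1). Advance 4.
Byte at offset 4: 0xC7 = 11000111 → 2-byte char (#2). Advance 2.
Byte at offset 6: 0xF1 = 11110001 → 4-byte char (#3). Advance 4.
Byte at offset 10: 0xE0 = 11100000 → 3-byte char (#4). Advance 3.
Byte at offset 13: 0xF0 = 11110000 → 4-byte char (#5). Advance 4.
Byte at offset 17: 0xE3 = 11100011 → 3-byte char (#6). Advance 3.
Byte at offset 20: 0x5B = 01011011 → 1-byte char (#7). Advance 1.
Byte at offset 21: 0xE0 = 11100000 → 3-byte char (#8). Advance 3.
Byte at offset 24: 0xE2 = 11100010 → 3-byte char (#9). Advance 3.
Byte at offset 27: 0xF0 = 11110000 → 4-byte char (#10). Advance 4.
Byte at offset 31: 0xE3 = 11100011 → 3-byte char (#11). Advance 3.
Reached end at offset 34 after 11 code points.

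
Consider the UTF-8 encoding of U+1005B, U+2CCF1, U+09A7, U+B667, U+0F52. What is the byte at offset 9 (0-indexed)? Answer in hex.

0xA6

U+1005B → 4-byte form F0 90 81 9B at offsets 0–3.
U+2CCF1 → 4-byte form F0 AC B3 B1 at offsets 4–7.
U+09A7 → 3-byte form E0 A6 A7 at offsets 8–10.
Offset 9 falls in char 3's range; it's byte 2 of E0 A6 A7 = 0xA6.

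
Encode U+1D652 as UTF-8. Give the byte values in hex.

U+1D652 = 0x1D652 = 120402 decimal. In range U+10000–U+10FFFF → 4-byte form: 11110xxx 10xxxxxx 10xxxxxx 10xxxxxx.
Binary (21 bits): 000011101011001010010.
Split 3+6+6+6: 000 | 011101 | 011001 | 010010.
Byte 1: 11110000 = 0xF0.
Byte 2: 10011101 = 0x9D.
Byte 3: 10011001 = 0x99.
Byte 4: 10010010 = 0x92.

F0 9D 99 92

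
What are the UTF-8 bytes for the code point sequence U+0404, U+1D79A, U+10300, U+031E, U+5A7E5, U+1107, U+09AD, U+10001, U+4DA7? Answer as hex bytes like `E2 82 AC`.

U+0404: 2-byte form → D0 84.
U+1D79A: 4-byte form → F0 9D 9E 9A.
U+10300: 4-byte form → F0 90 8C 80.
U+031E: 2-byte form → CC 9E.
U+5A7E5: 4-byte form → F1 9A 9F A5.
U+1107: 3-byte form → E1 84 87.
U+09AD: 3-byte form → E0 A6 AD.
U+10001: 4-byte form → F0 90 80 81.
U+4DA7: 3-byte form → E4 B6 A7.
Concatenated (29 bytes): D0 84 F0 9D 9E 9A F0 90 8C 80 CC 9E F1 9A 9F A5 E1 84 87 E0 A6 AD F0 90 80 81 E4 B6 A7.

D0 84 F0 9D 9E 9A F0 90 8C 80 CC 9E F1 9A 9F A5 E1 84 87 E0 A6 AD F0 90 80 81 E4 B6 A7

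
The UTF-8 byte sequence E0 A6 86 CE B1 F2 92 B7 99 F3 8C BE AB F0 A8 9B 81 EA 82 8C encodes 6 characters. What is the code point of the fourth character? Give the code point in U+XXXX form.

Offset 0: leading byte 0xE0 = 11100000 → 3-byte char #1 = E0 A6 86.
Offset 3: leading byte 0xCE = 11001110 → 2-byte char #2 = CE B1.
Offset 5: leading byte 0xF2 = 11110010 → 4-byte char #3 = F2 92 B7 99.
Offset 9: leading byte 0xF3 = 11110011 → 4-byte char #4 = F3 8C BE AB.
Leading byte 0xF3 = 11110011 matches 11110xxx → 4-byte sequence.
Byte 1: 0xF3 = 11110011, payload 011 (3 bits).
Byte 2: 0x8C = 10001100 (10xxxxxx ✓), payload 001100.
Byte 3: 0xBE = 10111110 (10xxxxxx ✓), payload 111110.
Byte 4: 0xAB = 10101011 (10xxxxxx ✓), payload 101011.
Concatenate: 011001100111110101011 = 0xCCFAB (21 bits → U+CCFAB).

U+CCFAB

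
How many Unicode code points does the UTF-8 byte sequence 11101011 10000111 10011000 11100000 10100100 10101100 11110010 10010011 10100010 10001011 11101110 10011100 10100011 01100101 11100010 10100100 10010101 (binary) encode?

6

Byte at offset 0: 0xEB = 11101011 → 3-byte char (#1). Advance 3.
Byte at offset 3: 0xE0 = 11100000 → 3-byte char (#2). Advance 3.
Byte at offset 6: 0xF2 = 11110010 → 4-byte char (#3). Advance 4.
Byte at offset 10: 0xEE = 11101110 → 3-byte char (#4). Advance 3.
Byte at offset 13: 0x65 = 01100101 → 1-byte char (#5). Advance 1.
Byte at offset 14: 0xE2 = 11100010 → 3-byte char (#6). Advance 3.
Reached end at offset 17 after 6 code points.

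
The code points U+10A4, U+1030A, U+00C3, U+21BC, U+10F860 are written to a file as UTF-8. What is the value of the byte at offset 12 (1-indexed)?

1-indexed offset 12 is 0-indexed offset 11.
U+10A4 → 3-byte form E1 82 A4 at offsets 0–2.
U+1030A → 4-byte form F0 90 8C 8A at offsets 3–6.
U+00C3 → 2-byte form C3 83 at offsets 7–8.
U+21BC → 3-byte form E2 86 BC at offsets 9–11.
Offset 11 falls in char 4's range; it's byte 3 of E2 86 BC = 0xBC.

0xBC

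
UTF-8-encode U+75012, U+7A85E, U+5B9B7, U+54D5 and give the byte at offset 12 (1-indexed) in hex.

1-indexed offset 12 is 0-indexed offset 11.
U+75012 → 4-byte form F1 B5 80 92 at offsets 0–3.
U+7A85E → 4-byte form F1 BA A1 9E at offsets 4–7.
U+5B9B7 → 4-byte form F1 9B A6 B7 at offsets 8–11.
Offset 11 falls in char 3's range; it's byte 4 of F1 9B A6 B7 = 0xB7.

0xB7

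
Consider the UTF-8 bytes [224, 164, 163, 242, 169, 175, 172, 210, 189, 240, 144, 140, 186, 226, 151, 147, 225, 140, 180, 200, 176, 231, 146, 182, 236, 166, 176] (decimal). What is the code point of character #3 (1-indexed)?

U+04BD

Offset 0: leading byte 0xE0 = 11100000 → 3-byte char #1 = E0 A4 A3.
Offset 3: leading byte 0xF2 = 11110010 → 4-byte char #2 = F2 A9 AF AC.
Offset 7: leading byte 0xD2 = 11010010 → 2-byte char #3 = D2 BD.
Leading byte 0xD2 = 11010010 matches 110xxxxx → 2-byte sequence.
Byte 1: 0xD2 = 11010010, payload 10010 (5 bits).
Byte 2: 0xBD = 10111101 (10xxxxxx ✓), payload 111101.
Concatenate: 10010111101 = 0x4BD (11 bits → U+04BD).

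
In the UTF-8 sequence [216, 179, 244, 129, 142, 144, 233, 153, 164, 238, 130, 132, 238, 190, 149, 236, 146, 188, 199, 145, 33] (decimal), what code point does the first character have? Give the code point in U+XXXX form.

Offset 0: leading byte 0xD8 = 11011000 → 2-byte char #1 = D8 B3.
Leading byte 0xD8 = 11011000 matches 110xxxxx → 2-byte sequence.
Byte 1: 0xD8 = 11011000, payload 11000 (5 bits).
Byte 2: 0xB3 = 10110011 (10xxxxxx ✓), payload 110011.
Concatenate: 11000110011 = 0x633 (11 bits → U+0633).

U+0633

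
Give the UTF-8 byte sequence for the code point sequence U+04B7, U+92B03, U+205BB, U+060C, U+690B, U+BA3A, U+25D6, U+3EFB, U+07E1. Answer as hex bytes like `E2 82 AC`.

D2 B7 F2 92 AC 83 F0 A0 96 BB D8 8C E6 A4 8B EB A8 BA E2 97 96 E3 BB BB DF A1

U+04B7: 2-byte form → D2 B7.
U+92B03: 4-byte form → F2 92 AC 83.
U+205BB: 4-byte form → F0 A0 96 BB.
U+060C: 2-byte form → D8 8C.
U+690B: 3-byte form → E6 A4 8B.
U+BA3A: 3-byte form → EB A8 BA.
U+25D6: 3-byte form → E2 97 96.
U+3EFB: 3-byte form → E3 BB BB.
U+07E1: 2-byte form → DF A1.
Concatenated (26 bytes): D2 B7 F2 92 AC 83 F0 A0 96 BB D8 8C E6 A4 8B EB A8 BA E2 97 96 E3 BB BB DF A1.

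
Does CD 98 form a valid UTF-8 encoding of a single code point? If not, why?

Leading byte 0xCD = 11001101 → 2-byte form.
Continuation bytes 0x98=10011000 all match 10xxxxxx.
Decoded value 0x358 is ≥ 0x80 (shortest form) and not a surrogate.

valid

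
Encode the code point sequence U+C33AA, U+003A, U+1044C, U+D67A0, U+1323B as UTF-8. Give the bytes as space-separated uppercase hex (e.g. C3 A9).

U+C33AA: 4-byte form → F3 83 8E AA.
U+003A: 1-byte form → 3A.
U+1044C: 4-byte form → F0 90 91 8C.
U+D67A0: 4-byte form → F3 96 9E A0.
U+1323B: 4-byte form → F0 93 88 BB.
Concatenated (17 bytes): F3 83 8E AA 3A F0 90 91 8C F3 96 9E A0 F0 93 88 BB.

F3 83 8E AA 3A F0 90 91 8C F3 96 9E A0 F0 93 88 BB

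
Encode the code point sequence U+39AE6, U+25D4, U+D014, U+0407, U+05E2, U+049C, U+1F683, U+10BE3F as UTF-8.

F0 B9 AB A6 E2 97 94 ED 80 94 D0 87 D7 A2 D2 9C F0 9F 9A 83 F4 8B B8 BF

U+39AE6: 4-byte form → F0 B9 AB A6.
U+25D4: 3-byte form → E2 97 94.
U+D014: 3-byte form → ED 80 94.
U+0407: 2-byte form → D0 87.
U+05E2: 2-byte form → D7 A2.
U+049C: 2-byte form → D2 9C.
U+1F683: 4-byte form → F0 9F 9A 83.
U+10BE3F: 4-byte form → F4 8B B8 BF.
Concatenated (24 bytes): F0 B9 AB A6 E2 97 94 ED 80 94 D0 87 D7 A2 D2 9C F0 9F 9A 83 F4 8B B8 BF.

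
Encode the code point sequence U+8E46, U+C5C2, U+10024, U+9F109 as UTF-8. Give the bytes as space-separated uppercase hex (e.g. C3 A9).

E8 B9 86 EC 97 82 F0 90 80 A4 F2 9F 84 89

U+8E46: 3-byte form → E8 B9 86.
U+C5C2: 3-byte form → EC 97 82.
U+10024: 4-byte form → F0 90 80 A4.
U+9F109: 4-byte form → F2 9F 84 89.
Concatenated (14 bytes): E8 B9 86 EC 97 82 F0 90 80 A4 F2 9F 84 89.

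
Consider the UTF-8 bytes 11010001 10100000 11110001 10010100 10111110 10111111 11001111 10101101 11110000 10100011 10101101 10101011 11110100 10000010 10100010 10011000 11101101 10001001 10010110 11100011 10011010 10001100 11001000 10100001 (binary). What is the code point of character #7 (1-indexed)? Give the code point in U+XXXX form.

Offset 0: leading byte 0xD1 = 11010001 → 2-byte char #1 = D1 A0.
Offset 2: leading byte 0xF1 = 11110001 → 4-byte char #2 = F1 94 BE BF.
Offset 6: leading byte 0xCF = 11001111 → 2-byte char #3 = CF AD.
Offset 8: leading byte 0xF0 = 11110000 → 4-byte char #4 = F0 A3 AD AB.
Offset 12: leading byte 0xF4 = 11110100 → 4-byte char #5 = F4 82 A2 98.
Offset 16: leading byte 0xED = 11101101 → 3-byte char #6 = ED 89 96.
Offset 19: leading byte 0xE3 = 11100011 → 3-byte char #7 = E3 9A 8C.
Leading byte 0xE3 = 11100011 matches 1110xxxx → 3-byte sequence.
Byte 1: 0xE3 = 11100011, payload 0011 (4 bits).
Byte 2: 0x9A = 10011010 (10xxxxxx ✓), payload 011010.
Byte 3: 0x8C = 10001100 (10xxxxxx ✓), payload 001100.
Concatenate: 0011011010001100 = 0x368C (16 bits → U+368C).

U+368C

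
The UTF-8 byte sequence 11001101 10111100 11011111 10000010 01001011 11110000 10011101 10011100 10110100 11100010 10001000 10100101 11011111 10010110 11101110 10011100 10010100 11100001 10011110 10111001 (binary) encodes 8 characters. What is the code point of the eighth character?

Offset 0: leading byte 0xCD = 11001101 → 2-byte char #1 = CD BC.
Offset 2: leading byte 0xDF = 11011111 → 2-byte char #2 = DF 82.
Offset 4: leading byte 0x4B = 01001011 → 1-byte char #3 = 4B.
Offset 5: leading byte 0xF0 = 11110000 → 4-byte char #4 = F0 9D 9C B4.
Offset 9: leading byte 0xE2 = 11100010 → 3-byte char #5 = E2 88 A5.
Offset 12: leading byte 0xDF = 11011111 → 2-byte char #6 = DF 96.
Offset 14: leading byte 0xEE = 11101110 → 3-byte char #7 = EE 9C 94.
Offset 17: leading byte 0xE1 = 11100001 → 3-byte char #8 = E1 9E B9.
Leading byte 0xE1 = 11100001 matches 1110xxxx → 3-byte sequence.
Byte 1: 0xE1 = 11100001, payload 0001 (4 bits).
Byte 2: 0x9E = 10011110 (10xxxxxx ✓), payload 011110.
Byte 3: 0xB9 = 10111001 (10xxxxxx ✓), payload 111001.
Concatenate: 0001011110111001 = 0x17B9 (16 bits → U+17B9).

U+17B9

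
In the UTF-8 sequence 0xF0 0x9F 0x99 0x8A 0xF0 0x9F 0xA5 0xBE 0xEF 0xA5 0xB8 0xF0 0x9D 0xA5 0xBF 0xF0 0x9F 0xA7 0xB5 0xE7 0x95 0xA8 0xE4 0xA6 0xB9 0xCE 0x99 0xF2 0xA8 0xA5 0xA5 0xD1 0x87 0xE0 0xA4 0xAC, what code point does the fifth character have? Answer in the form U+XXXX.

Offset 0: leading byte 0xF0 = 11110000 → 4-byte char #1 = F0 9F 99 8A.
Offset 4: leading byte 0xF0 = 11110000 → 4-byte char #2 = F0 9F A5 BE.
Offset 8: leading byte 0xEF = 11101111 → 3-byte char #3 = EF A5 B8.
Offset 11: leading byte 0xF0 = 11110000 → 4-byte char #4 = F0 9D A5 BF.
Offset 15: leading byte 0xF0 = 11110000 → 4-byte char #5 = F0 9F A7 B5.
Leading byte 0xF0 = 11110000 matches 11110xxx → 4-byte sequence.
Byte 1: 0xF0 = 11110000, payload 000 (3 bits).
Byte 2: 0x9F = 10011111 (10xxxxxx ✓), payload 011111.
Byte 3: 0xA7 = 10100111 (10xxxxxx ✓), payload 100111.
Byte 4: 0xB5 = 10110101 (10xxxxxx ✓), payload 110101.
Concatenate: 000011111100111110101 = 0x1F9F5 (21 bits → U+1F9F5).

U+1F9F5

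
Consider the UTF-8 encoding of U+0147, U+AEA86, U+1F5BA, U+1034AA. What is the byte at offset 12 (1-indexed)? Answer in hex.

0x83

1-indexed offset 12 is 0-indexed offset 11.
U+0147 → 2-byte form C5 87 at offsets 0–1.
U+AEA86 → 4-byte form F2 AE AA 86 at offsets 2–5.
U+1F5BA → 4-byte form F0 9F 96 BA at offsets 6–9.
U+1034AA → 4-byte form F4 83 92 AA at offsets 10–13.
Offset 11 falls in char 4's range; it's byte 2 of F4 83 92 AA = 0x83.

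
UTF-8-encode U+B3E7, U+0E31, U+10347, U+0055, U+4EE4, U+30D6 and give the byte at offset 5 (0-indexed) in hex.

0xB1

U+B3E7 → 3-byte form EB 8F A7 at offsets 0–2.
U+0E31 → 3-byte form E0 B8 B1 at offsets 3–5.
Offset 5 falls in char 2's range; it's byte 3 of E0 B8 B1 = 0xB1.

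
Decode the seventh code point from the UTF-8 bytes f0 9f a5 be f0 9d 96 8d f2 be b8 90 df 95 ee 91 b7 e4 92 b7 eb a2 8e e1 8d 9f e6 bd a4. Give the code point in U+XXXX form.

Offset 0: leading byte 0xF0 = 11110000 → 4-byte char #1 = F0 9F A5 BE.
Offset 4: leading byte 0xF0 = 11110000 → 4-byte char #2 = F0 9D 96 8D.
Offset 8: leading byte 0xF2 = 11110010 → 4-byte char #3 = F2 BE B8 90.
Offset 12: leading byte 0xDF = 11011111 → 2-byte char #4 = DF 95.
Offset 14: leading byte 0xEE = 11101110 → 3-byte char #5 = EE 91 B7.
Offset 17: leading byte 0xE4 = 11100100 → 3-byte char #6 = E4 92 B7.
Offset 20: leading byte 0xEB = 11101011 → 3-byte char #7 = EB A2 8E.
Leading byte 0xEB = 11101011 matches 1110xxxx → 3-byte sequence.
Byte 1: 0xEB = 11101011, payload 1011 (4 bits).
Byte 2: 0xA2 = 10100010 (10xxxxxx ✓), payload 100010.
Byte 3: 0x8E = 10001110 (10xxxxxx ✓), payload 001110.
Concatenate: 1011100010001110 = 0xB88E (16 bits → U+B88E).

U+B88E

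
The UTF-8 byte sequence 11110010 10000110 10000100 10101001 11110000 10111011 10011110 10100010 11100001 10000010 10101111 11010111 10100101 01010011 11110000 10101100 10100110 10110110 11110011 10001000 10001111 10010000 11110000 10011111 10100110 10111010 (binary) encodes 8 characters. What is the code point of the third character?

U+10AF

Offset 0: leading byte 0xF2 = 11110010 → 4-byte char #1 = F2 86 84 A9.
Offset 4: leading byte 0xF0 = 11110000 → 4-byte char #2 = F0 BB 9E A2.
Offset 8: leading byte 0xE1 = 11100001 → 3-byte char #3 = E1 82 AF.
Leading byte 0xE1 = 11100001 matches 1110xxxx → 3-byte sequence.
Byte 1: 0xE1 = 11100001, payload 0001 (4 bits).
Byte 2: 0x82 = 10000010 (10xxxxxx ✓), payload 000010.
Byte 3: 0xAF = 10101111 (10xxxxxx ✓), payload 101111.
Concatenate: 0001000010101111 = 0x10AF (16 bits → U+10AF).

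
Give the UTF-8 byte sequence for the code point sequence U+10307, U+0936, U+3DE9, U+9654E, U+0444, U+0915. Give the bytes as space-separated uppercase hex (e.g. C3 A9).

U+10307: 4-byte form → F0 90 8C 87.
U+0936: 3-byte form → E0 A4 B6.
U+3DE9: 3-byte form → E3 B7 A9.
U+9654E: 4-byte form → F2 96 95 8E.
U+0444: 2-byte form → D1 84.
U+0915: 3-byte form → E0 A4 95.
Concatenated (19 bytes): F0 90 8C 87 E0 A4 B6 E3 B7 A9 F2 96 95 8E D1 84 E0 A4 95.

F0 90 8C 87 E0 A4 B6 E3 B7 A9 F2 96 95 8E D1 84 E0 A4 95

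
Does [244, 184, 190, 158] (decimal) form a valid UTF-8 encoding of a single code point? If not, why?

Leading byte 0xF4 = 11110100 → 4-byte form.
Payload = 0x138F9E, which exceeds U+10FFFF, the maximum Unicode code point. (Leading bytes F5–FF, or F4 followed by ≥ 0x90, are invalid.)

invalid (encodes a value above U+10FFFF)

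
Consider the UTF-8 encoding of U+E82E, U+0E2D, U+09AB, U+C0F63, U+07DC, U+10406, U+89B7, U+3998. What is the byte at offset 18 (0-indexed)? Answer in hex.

U+E82E → 3-byte form EE A0 AE at offsets 0–2.
U+0E2D → 3-byte form E0 B8 AD at offsets 3–5.
U+09AB → 3-byte form E0 A6 AB at offsets 6–8.
U+C0F63 → 4-byte form F3 80 BD A3 at offsets 9–12.
U+07DC → 2-byte form DF 9C at offsets 13–14.
U+10406 → 4-byte form F0 90 90 86 at offsets 15–18.
Offset 18 falls in char 6's range; it's byte 4 of F0 90 90 86 = 0x86.

0x86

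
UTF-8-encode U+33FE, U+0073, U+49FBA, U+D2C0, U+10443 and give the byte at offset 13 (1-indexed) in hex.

1-indexed offset 13 is 0-indexed offset 12.
U+33FE → 3-byte form E3 8F BE at offsets 0–2.
U+0073 → 1-byte form 73 at offsets 3–3.
U+49FBA → 4-byte form F1 89 BE BA at offsets 4–7.
U+D2C0 → 3-byte form ED 8B 80 at offsets 8–10.
U+10443 → 4-byte form F0 90 91 83 at offsets 11–14.
Offset 12 falls in char 5's range; it's byte 2 of F0 90 91 83 = 0x90.

0x90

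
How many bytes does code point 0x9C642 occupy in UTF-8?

U+9C642 = 0x9C642. UTF-8 uses 1 byte below 0x80, 2 below 0x800, 3 below 0x10000, 4 up to 0x10FFFF. 0x9C642 is in U+10000–U+10FFFF → 4 bytes.

4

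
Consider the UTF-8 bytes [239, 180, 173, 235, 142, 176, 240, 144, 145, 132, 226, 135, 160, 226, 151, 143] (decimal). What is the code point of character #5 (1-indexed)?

U+25CF

Offset 0: leading byte 0xEF = 11101111 → 3-byte char #1 = EF B4 AD.
Offset 3: leading byte 0xEB = 11101011 → 3-byte char #2 = EB 8E B0.
Offset 6: leading byte 0xF0 = 11110000 → 4-byte char #3 = F0 90 91 84.
Offset 10: leading byte 0xE2 = 11100010 → 3-byte char #4 = E2 87 A0.
Offset 13: leading byte 0xE2 = 11100010 → 3-byte char #5 = E2 97 8F.
Leading byte 0xE2 = 11100010 matches 1110xxxx → 3-byte sequence.
Byte 1: 0xE2 = 11100010, payload 0010 (4 bits).
Byte 2: 0x97 = 10010111 (10xxxxxx ✓), payload 010111.
Byte 3: 0x8F = 10001111 (10xxxxxx ✓), payload 001111.
Concatenate: 0010010111001111 = 0x25CF (16 bits → U+25CF).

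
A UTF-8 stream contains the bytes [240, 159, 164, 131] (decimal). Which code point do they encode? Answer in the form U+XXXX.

U+1F903

Leading byte 0xF0 = 11110000 matches 11110xxx → 4-byte sequence.
Byte 1: 0xF0 = 11110000, payload 000 (3 bits).
Byte 2: 0x9F = 10011111 (10xxxxxx ✓), payload 011111.
Byte 3: 0xA4 = 10100100 (10xxxxxx ✓), payload 100100.
Byte 4: 0x83 = 10000011 (10xxxxxx ✓), payload 000011.
Concatenate: 000011111100100000011 = 0x1F903 (21 bits → U+1F903).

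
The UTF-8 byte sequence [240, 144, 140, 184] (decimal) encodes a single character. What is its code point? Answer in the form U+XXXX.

Leading byte 0xF0 = 11110000 matches 11110xxx → 4-byte sequence.
Byte 1: 0xF0 = 11110000, payload 000 (3 bits).
Byte 2: 0x90 = 10010000 (10xxxxxx ✓), payload 010000.
Byte 3: 0x8C = 10001100 (10xxxxxx ✓), payload 001100.
Byte 4: 0xB8 = 10111000 (10xxxxxx ✓), payload 111000.
Concatenate: 000010000001100111000 = 0x10338 (21 bits → U+10338).

U+10338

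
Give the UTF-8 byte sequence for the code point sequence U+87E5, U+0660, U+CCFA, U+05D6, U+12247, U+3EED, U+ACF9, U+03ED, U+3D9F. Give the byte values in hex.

E8 9F A5 D9 A0 EC B3 BA D7 96 F0 92 89 87 E3 BB AD EA B3 B9 CF AD E3 B6 9F

U+87E5: 3-byte form → E8 9F A5.
U+0660: 2-byte form → D9 A0.
U+CCFA: 3-byte form → EC B3 BA.
U+05D6: 2-byte form → D7 96.
U+12247: 4-byte form → F0 92 89 87.
U+3EED: 3-byte form → E3 BB AD.
U+ACF9: 3-byte form → EA B3 B9.
U+03ED: 2-byte form → CF AD.
U+3D9F: 3-byte form → E3 B6 9F.
Concatenated (25 bytes): E8 9F A5 D9 A0 EC B3 BA D7 96 F0 92 89 87 E3 BB AD EA B3 B9 CF AD E3 B6 9F.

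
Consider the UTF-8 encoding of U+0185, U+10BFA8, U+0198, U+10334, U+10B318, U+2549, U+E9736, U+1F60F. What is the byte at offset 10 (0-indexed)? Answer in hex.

0x8C

U+0185 → 2-byte form C6 85 at offsets 0–1.
U+10BFA8 → 4-byte form F4 8B BE A8 at offsets 2–5.
U+0198 → 2-byte form C6 98 at offsets 6–7.
U+10334 → 4-byte form F0 90 8C B4 at offsets 8–11.
Offset 10 falls in char 4's range; it's byte 3 of F0 90 8C B4 = 0x8C.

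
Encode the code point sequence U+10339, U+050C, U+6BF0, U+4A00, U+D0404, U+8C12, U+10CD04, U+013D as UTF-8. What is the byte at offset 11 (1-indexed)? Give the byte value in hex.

0xA8

1-indexed offset 11 is 0-indexed offset 10.
U+10339 → 4-byte form F0 90 8C B9 at offsets 0–3.
U+050C → 2-byte form D4 8C at offsets 4–5.
U+6BF0 → 3-byte form E6 AF B0 at offsets 6–8.
U+4A00 → 3-byte form E4 A8 80 at offsets 9–11.
Offset 10 falls in char 4's range; it's byte 2 of E4 A8 80 = 0xA8.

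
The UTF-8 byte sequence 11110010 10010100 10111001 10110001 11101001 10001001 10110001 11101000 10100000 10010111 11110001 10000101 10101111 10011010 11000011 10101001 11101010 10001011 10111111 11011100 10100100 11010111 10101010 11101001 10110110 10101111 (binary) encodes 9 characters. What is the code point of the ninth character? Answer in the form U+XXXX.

Offset 0: leading byte 0xF2 = 11110010 → 4-byte char #1 = F2 94 B9 B1.
Offset 4: leading byte 0xE9 = 11101001 → 3-byte char #2 = E9 89 B1.
Offset 7: leading byte 0xE8 = 11101000 → 3-byte char #3 = E8 A0 97.
Offset 10: leading byte 0xF1 = 11110001 → 4-byte char #4 = F1 85 AF 9A.
Offset 14: leading byte 0xC3 = 11000011 → 2-byte char #5 = C3 A9.
Offset 16: leading byte 0xEA = 11101010 → 3-byte char #6 = EA 8B BF.
Offset 19: leading byte 0xDC = 11011100 → 2-byte char #7 = DC A4.
Offset 21: leading byte 0xD7 = 11010111 → 2-byte char #8 = D7 AA.
Offset 23: leading byte 0xE9 = 11101001 → 3-byte char #9 = E9 B6 AF.
Leading byte 0xE9 = 11101001 matches 1110xxxx → 3-byte sequence.
Byte 1: 0xE9 = 11101001, payload 1001 (4 bits).
Byte 2: 0xB6 = 10110110 (10xxxxxx ✓), payload 110110.
Byte 3: 0xAF = 10101111 (10xxxxxx ✓), payload 101111.
Concatenate: 1001110110101111 = 0x9DAF (16 bits → U+9DAF).

U+9DAF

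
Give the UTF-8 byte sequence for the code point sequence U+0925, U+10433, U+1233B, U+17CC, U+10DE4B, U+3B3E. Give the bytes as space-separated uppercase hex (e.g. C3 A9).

E0 A4 A5 F0 90 90 B3 F0 92 8C BB E1 9F 8C F4 8D B9 8B E3 AC BE

U+0925: 3-byte form → E0 A4 A5.
U+10433: 4-byte form → F0 90 90 B3.
U+1233B: 4-byte form → F0 92 8C BB.
U+17CC: 3-byte form → E1 9F 8C.
U+10DE4B: 4-byte form → F4 8D B9 8B.
U+3B3E: 3-byte form → E3 AC BE.
Concatenated (21 bytes): E0 A4 A5 F0 90 90 B3 F0 92 8C BB E1 9F 8C F4 8D B9 8B E3 AC BE.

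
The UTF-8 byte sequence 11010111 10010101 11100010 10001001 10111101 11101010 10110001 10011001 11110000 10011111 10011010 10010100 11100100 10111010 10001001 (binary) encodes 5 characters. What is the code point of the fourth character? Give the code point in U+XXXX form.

Offset 0: leading byte 0xD7 = 11010111 → 2-byte char #1 = D7 95.
Offset 2: leading byte 0xE2 = 11100010 → 3-byte char #2 = E2 89 BD.
Offset 5: leading byte 0xEA = 11101010 → 3-byte char #3 = EA B1 99.
Offset 8: leading byte 0xF0 = 11110000 → 4-byte char #4 = F0 9F 9A 94.
Leading byte 0xF0 = 11110000 matches 11110xxx → 4-byte sequence.
Byte 1: 0xF0 = 11110000, payload 000 (3 bits).
Byte 2: 0x9F = 10011111 (10xxxxxx ✓), payload 011111.
Byte 3: 0x9A = 10011010 (10xxxxxx ✓), payload 011010.
Byte 4: 0x94 = 10010100 (10xxxxxx ✓), payload 010100.
Concatenate: 000011111011010010100 = 0x1F694 (21 bits → U+1F694).

U+1F694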